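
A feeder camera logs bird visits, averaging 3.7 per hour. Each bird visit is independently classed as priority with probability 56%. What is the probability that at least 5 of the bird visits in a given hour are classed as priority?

0.0594

Thinning: the bird visits that are classed as priority themselves form a Poisson process with rate 0.56 × 3.7 = 2.072 per hour.
So μ = 2.072.
P(N ≥ 5) = 1 − P(N ≤ 4) ≈ 0.0594.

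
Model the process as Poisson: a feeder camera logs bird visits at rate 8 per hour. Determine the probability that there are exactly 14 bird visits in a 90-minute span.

0.0905

Over the interval, μ = 8 × 1.5 = 12 (a 90-minute span = 1.5 hours).
P(N = 14) = e^(−μ) μ^14/14! = e^(−12) · 12^14/87178291200 ≈ 0.0905.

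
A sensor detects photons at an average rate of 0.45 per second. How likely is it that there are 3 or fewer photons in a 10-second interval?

0.3423

Over the interval, μ = 0.45 × 10 = 4.5 (a 10-second interval = 10 seconds).
P(N ≤ 3) = Σ_{j=0}^{3} e^(−μ) μ^j/j! ≈ 0.3423.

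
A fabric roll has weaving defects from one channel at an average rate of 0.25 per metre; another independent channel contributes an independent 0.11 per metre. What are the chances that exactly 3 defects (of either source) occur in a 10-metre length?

0.2125

Independent Poisson processes superpose: combined rate λ = 0.25 + 0.11 = 0.36 per metre.
Over the interval, μ = 0.36 × 10 = 3.6 (a 10-metre length = 10 metres).
P(N = 3) = e^(−3.6) · 3.6^3/3! ≈ 0.2125.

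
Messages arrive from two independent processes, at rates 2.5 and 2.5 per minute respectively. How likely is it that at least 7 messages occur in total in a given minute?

Independent Poisson processes superpose: combined rate λ = 2.5 + 2.5 = 5 per minute.
So μ = 5.
P(N ≥ 7) = 1 − P(N ≤ 6) ≈ 0.2378.

0.2378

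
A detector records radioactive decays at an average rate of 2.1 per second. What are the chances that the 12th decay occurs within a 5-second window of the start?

0.3613

Over the interval, μ = 2.1 × 5 = 10.5 (a 5-second window = 5 seconds).
The 12th arrival falls in the interval iff at least 12 events occur there: P(S_12 ≤ t) = P(N ≥ 12) = 1 − P(N ≤ 11) ≈ 0.3613.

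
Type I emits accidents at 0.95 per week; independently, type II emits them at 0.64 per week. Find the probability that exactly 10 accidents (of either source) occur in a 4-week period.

Independent Poisson processes superpose: combined rate λ = 0.95 + 0.64 = 1.59 per week.
Over the interval, μ = 1.59 × 4 = 6.36 (a 4-week period = 4 weeks).
P(N = 10) = e^(−6.36) · 6.36^10/10! ≈ 0.0516.

0.0516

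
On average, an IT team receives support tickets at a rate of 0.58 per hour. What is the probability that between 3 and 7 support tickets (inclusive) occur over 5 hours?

Over the interval, μ = 0.58 × 5 = 2.9 (5 hours).
P(3 ≤ N ≤ 7) = Σ_{j=3}^{7} e^(−2.9) · 2.9^j/j! ≈ 0.5442.

0.5442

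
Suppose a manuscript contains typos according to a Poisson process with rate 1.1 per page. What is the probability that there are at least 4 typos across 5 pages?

Over the interval, μ = 1.1 × 5 = 5.5 (5 pages).
P(N ≥ 4) = 1 − P(N ≤ 3) = 1 − Σ_{j=0}^{3} e^(−μ) μ^j/j! ≈ 0.7983.

0.7983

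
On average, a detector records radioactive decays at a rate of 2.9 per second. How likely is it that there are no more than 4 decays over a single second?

0.8318

With mean μ = 2.9 per second,
P(N ≤ 4) = Σ_{j=0}^{4} e^(−μ) μ^j/j! ≈ 0.8318.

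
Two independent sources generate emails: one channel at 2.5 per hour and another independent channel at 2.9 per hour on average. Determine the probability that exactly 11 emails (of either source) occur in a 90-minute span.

0.0749

Independent Poisson processes superpose: combined rate λ = 2.5 + 2.9 = 5.4 per hour.
Over the interval, μ = 5.4 × 1.5 = 8.1 (a 90-minute span = 1.5 hours).
P(N = 11) = e^(−8.1) · 8.1^11/11! ≈ 0.0749.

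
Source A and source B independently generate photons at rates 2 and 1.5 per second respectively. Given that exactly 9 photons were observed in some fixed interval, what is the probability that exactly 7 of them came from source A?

0.1315

Given the total, each event is independently from source A with probability p = λ_A/(λ_A+λ_B) = 2/3.5 ≈ 0.5714.
So K ~ Binomial(9, 2/3.5): P(K = 7) = C(9,7) · (2/3.5)^7 · (1.5/3.5)^2 ≈ 0.1315.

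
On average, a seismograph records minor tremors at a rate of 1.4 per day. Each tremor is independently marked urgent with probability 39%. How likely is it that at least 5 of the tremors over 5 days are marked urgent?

Thinning: the tremors that are marked urgent themselves form a Poisson process with rate 0.39 × 1.4 = 0.546 per day.
Over the interval, μ = 0.546 × 5 = 2.73 (5 days).
P(N ≥ 5) = 1 − P(N ≤ 4) ≈ 0.1416.

0.1416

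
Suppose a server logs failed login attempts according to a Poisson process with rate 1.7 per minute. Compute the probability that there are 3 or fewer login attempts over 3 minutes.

0.2513

Over the interval, μ = 1.7 × 3 = 5.1 (3 minutes).
P(N ≤ 3) = Σ_{j=0}^{3} e^(−μ) μ^j/j! ≈ 0.2513.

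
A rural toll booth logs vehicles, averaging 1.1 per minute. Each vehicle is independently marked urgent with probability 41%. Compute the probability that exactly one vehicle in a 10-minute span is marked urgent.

Thinning: the vehicles that are marked urgent themselves form a Poisson process with rate 0.41 × 1.1 = 0.451 per minute.
Over the interval, μ = 0.451 × 10 = 4.51 (a 10-minute span = 10 minutes).
P(N = 1) = e^(−4.51) · 4.51^1/1! ≈ 0.0496.

0.0496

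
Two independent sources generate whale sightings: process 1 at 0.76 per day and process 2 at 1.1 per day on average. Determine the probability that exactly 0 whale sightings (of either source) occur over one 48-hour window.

Independent Poisson processes superpose: combined rate λ = 0.76 + 1.1 = 1.86 per day.
Over the interval, μ = 1.86 × 2 = 3.72 (a 48-hour window = 2 days).
P(N = 0) = e^(−3.72) · 3.72^0/0! ≈ 0.0242.

0.0242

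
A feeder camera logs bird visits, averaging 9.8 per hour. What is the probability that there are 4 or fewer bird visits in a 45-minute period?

0.1434

Over the interval, μ = 9.8 × 0.75 = 7.35 (a 45-minute period = 0.75 hours).
P(N ≤ 4) = Σ_{j=0}^{4} e^(−μ) μ^j/j! ≈ 0.1434.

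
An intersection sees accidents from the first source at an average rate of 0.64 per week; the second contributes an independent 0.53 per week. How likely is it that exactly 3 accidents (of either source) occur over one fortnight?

0.2057

Independent Poisson processes superpose: combined rate λ = 0.64 + 0.53 = 1.17 per week.
Over the interval, μ = 1.17 × 2 = 2.34 (a fortnight = 2 weeks).
P(N = 3) = e^(−2.34) · 2.34^3/3! ≈ 0.2057.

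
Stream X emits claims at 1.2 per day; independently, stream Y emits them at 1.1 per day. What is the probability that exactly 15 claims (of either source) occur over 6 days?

Independent Poisson processes superpose: combined rate λ = 1.2 + 1.1 = 2.3 per day.
Over the interval, μ = 2.3 × 6 = 13.8 (6 days).
P(N = 15) = e^(−13.8) · 13.8^15/15! ≈ 0.0974.

0.0974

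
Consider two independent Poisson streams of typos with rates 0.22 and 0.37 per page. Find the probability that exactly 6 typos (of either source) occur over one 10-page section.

0.1605

Independent Poisson processes superpose: combined rate λ = 0.22 + 0.37 = 0.59 per page.
Over the interval, μ = 0.59 × 10 = 5.9 (a 10-page section = 10 pages).
P(N = 6) = e^(−5.9) · 5.9^6/6! ≈ 0.1605.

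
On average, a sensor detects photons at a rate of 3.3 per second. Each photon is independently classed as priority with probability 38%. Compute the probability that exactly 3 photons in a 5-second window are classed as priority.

Thinning: the photons that are classed as priority themselves form a Poisson process with rate 0.38 × 3.3 = 1.254 per second.
Over the interval, μ = 1.254 × 5 = 6.27 (a 5-second window = 5 seconds).
P(N = 3) = e^(−6.27) · 6.27^3/3! ≈ 0.0777.

0.0777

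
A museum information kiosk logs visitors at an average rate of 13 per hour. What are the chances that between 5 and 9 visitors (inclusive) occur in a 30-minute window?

0.6537

Over the interval, μ = 13 × 0.5 = 6.5 (a 30-minute window = 0.5 hours).
P(5 ≤ N ≤ 9) = Σ_{j=5}^{9} e^(−6.5) · 6.5^j/j! ≈ 0.6537.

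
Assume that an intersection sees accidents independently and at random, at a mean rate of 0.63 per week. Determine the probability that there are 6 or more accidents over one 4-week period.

Over the interval, μ = 0.63 × 4 = 2.52 (a 4-week period = 4 weeks).
P(N ≥ 6) = 1 − P(N ≤ 5) = 1 − Σ_{j=0}^{5} e^(−μ) μ^j/j! ≈ 0.0434.

0.0434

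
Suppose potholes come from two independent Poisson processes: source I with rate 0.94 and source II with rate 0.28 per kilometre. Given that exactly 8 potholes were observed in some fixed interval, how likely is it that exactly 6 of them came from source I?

0.3086

Given the total, each event is independently from source I with probability p = λ_I/(λ_I+λ_II) = 0.94/1.22 ≈ 0.7705.
So K ~ Binomial(8, 0.94/1.22): P(K = 6) = C(8,6) · (0.94/1.22)^6 · (0.28/1.22)^2 ≈ 0.3086.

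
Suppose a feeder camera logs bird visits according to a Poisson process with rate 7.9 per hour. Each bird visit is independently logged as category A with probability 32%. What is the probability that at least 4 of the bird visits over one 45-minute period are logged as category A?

Thinning: the bird visits that are logged as category A themselves form a Poisson process with rate 0.32 × 7.9 = 2.528 per hour.
Over the interval, μ = 2.528 × 0.75 = 1.896 (a 45-minute period = 0.75 hours).
P(N ≥ 4) = 1 − P(N ≤ 3) ≈ 0.1246.

0.1246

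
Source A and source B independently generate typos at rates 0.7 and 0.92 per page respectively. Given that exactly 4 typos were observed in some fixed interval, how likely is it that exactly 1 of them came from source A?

Given the total, each event is independently from source A with probability p = λ_A/(λ_A+λ_B) = 0.7/1.62 ≈ 0.4321.
So K ~ Binomial(4, 0.7/1.62): P(K = 1) = C(4,1) · (0.7/1.62)^1 · (0.92/1.62)^3 ≈ 0.3166.

0.3166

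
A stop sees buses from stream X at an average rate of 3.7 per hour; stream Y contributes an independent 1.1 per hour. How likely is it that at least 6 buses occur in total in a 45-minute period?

Independent Poisson processes superpose: combined rate λ = 3.7 + 1.1 = 4.8 per hour.
Over the interval, μ = 4.8 × 0.75 = 3.6 (a 45-minute period = 0.75 hours).
P(N ≥ 6) = 1 − P(N ≤ 5) ≈ 0.1559.

0.1559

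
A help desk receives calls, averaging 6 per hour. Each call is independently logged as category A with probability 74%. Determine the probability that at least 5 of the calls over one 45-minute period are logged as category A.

Thinning: the calls that are logged as category A themselves form a Poisson process with rate 0.74 × 6 = 4.44 per hour.
Over the interval, μ = 4.44 × 0.75 = 3.33 (a 45-minute period = 0.75 hours).
P(N ≥ 5) = 1 − P(N ≤ 4) ≈ 0.2429.

0.2429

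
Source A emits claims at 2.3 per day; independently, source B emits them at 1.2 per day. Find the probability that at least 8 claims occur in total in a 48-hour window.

Independent Poisson processes superpose: combined rate λ = 2.3 + 1.2 = 3.5 per day.
Over the interval, μ = 3.5 × 2 = 7 (a 48-hour window = 2 days).
P(N ≥ 8) = 1 − P(N ≤ 7) ≈ 0.4013.

0.4013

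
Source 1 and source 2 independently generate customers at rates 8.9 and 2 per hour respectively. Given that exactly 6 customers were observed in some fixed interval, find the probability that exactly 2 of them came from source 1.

0.0113

Given the total, each event is independently from source 1 with probability p = λ_1/(λ_1+λ_2) = 8.9/10.9 ≈ 0.8165.
So K ~ Binomial(6, 8.9/10.9): P(K = 2) = C(6,2) · (8.9/10.9)^2 · (2/10.9)^4 ≈ 0.0113.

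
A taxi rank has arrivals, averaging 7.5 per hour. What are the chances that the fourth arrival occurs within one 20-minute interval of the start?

Over the interval, μ = 7.5 × 1/3 = 2.5 (a 20-minute interval = 1/3 hours).
The fourth arrival falls in the interval iff at least 4 events occur there: P(S_4 ≤ t) = P(N ≥ 4) = 1 − P(N ≤ 3) ≈ 0.2424.

0.2424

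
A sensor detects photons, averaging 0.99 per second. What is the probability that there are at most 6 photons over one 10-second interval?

0.1366

Over the interval, μ = 0.99 × 10 = 9.9 (a 10-second interval = 10 seconds).
P(N ≤ 6) = Σ_{j=0}^{6} e^(−μ) μ^j/j! ≈ 0.1366.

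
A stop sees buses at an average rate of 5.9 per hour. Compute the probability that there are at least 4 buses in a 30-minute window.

0.3416

Over the interval, μ = 5.9 × 0.5 = 2.95 (a 30-minute window = 0.5 hours).
P(N ≥ 4) = 1 − P(N ≤ 3) = 1 − Σ_{j=0}^{3} e^(−μ) μ^j/j! ≈ 0.3416.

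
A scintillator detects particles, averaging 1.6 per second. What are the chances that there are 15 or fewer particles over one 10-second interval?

Over the interval, μ = 1.6 × 10 = 16 (a 10-second interval = 10 seconds).
P(N ≤ 15) = Σ_{j=0}^{15} e^(−μ) μ^j/j! ≈ 0.4667.

0.4667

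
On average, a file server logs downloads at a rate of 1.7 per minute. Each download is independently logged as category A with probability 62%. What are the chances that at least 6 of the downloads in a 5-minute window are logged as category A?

Thinning: the downloads that are logged as category A themselves form a Poisson process with rate 0.62 × 1.7 = 1.054 per minute.
Over the interval, μ = 1.054 × 5 = 5.27 (a 5-minute window = 5 minutes).
P(N ≥ 6) = 1 − P(N ≤ 5) ≈ 0.4313.

0.4313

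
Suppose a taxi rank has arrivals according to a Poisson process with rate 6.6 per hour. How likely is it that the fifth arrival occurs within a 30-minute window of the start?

0.2374

Over the interval, μ = 6.6 × 0.5 = 3.3 (a 30-minute window = 0.5 hours).
The fifth arrival falls in the interval iff at least 5 events occur there: P(S_5 ≤ t) = P(N ≥ 5) = 1 − P(N ≤ 4) ≈ 0.2374.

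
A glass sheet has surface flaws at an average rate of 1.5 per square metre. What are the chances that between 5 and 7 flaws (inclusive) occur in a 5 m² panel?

0.3926

Over the interval, μ = 1.5 × 5 = 7.5 (a 5 m² panel = 5 square metres).
P(5 ≤ N ≤ 7) = Σ_{j=5}^{7} e^(−7.5) · 7.5^j/j! ≈ 0.3926.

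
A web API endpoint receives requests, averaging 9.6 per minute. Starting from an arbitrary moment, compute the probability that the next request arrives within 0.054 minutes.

Inter-arrival times are exponential with rate λ = 9.6 per minute.
P(T ≤ 0.054) = 1 − e^(−λt) = 1 − e^(−9.6 × 0.054) = 1 − e^(−0.5184) ≈ 0.4045.

0.4045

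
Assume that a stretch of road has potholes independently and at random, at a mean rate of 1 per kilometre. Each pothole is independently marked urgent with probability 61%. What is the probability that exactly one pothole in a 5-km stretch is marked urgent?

0.1444

Thinning: the potholes that are marked urgent themselves form a Poisson process with rate 0.61 × 1 = 0.61 per kilometre.
Over the interval, μ = 0.61 × 5 = 3.05 (a 5-km stretch = 5 kilometres).
P(N = 1) = e^(−3.05) · 3.05^1/1! ≈ 0.1444.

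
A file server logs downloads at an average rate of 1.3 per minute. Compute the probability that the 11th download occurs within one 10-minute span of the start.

Over the interval, μ = 1.3 × 10 = 13 (a 10-minute span = 10 minutes).
The 11th arrival falls in the interval iff at least 11 events occur there: P(S_11 ≤ t) = P(N ≥ 11) = 1 − P(N ≤ 10) ≈ 0.7483.

0.7483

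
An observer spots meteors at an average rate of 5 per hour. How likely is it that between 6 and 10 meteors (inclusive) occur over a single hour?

With mean μ = 5 per hour,
P(6 ≤ N ≤ 10) = Σ_{j=6}^{10} e^(−5) · 5^j/j! ≈ 0.3703.

0.3703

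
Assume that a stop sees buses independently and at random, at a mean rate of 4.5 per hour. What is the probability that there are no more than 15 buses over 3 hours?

Over the interval, μ = 4.5 × 3 = 13.5 (3 hours).
P(N ≤ 15) = Σ_{j=0}^{15} e^(−μ) μ^j/j! ≈ 0.7178.

0.7178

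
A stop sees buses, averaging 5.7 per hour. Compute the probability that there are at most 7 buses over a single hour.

0.7841

With mean μ = 5.7 per hour,
P(N ≤ 7) = Σ_{j=0}^{7} e^(−μ) μ^j/j! ≈ 0.7841.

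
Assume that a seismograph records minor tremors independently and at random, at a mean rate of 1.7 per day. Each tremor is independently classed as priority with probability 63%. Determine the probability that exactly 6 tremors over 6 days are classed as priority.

Thinning: the tremors that are classed as priority themselves form a Poisson process with rate 0.63 × 1.7 = 1.071 per day.
Over the interval, μ = 1.071 × 6 = 6.426 (6 days).
P(N = 6) = e^(−6.426) · 6.426^6/6! ≈ 0.1583.

0.1583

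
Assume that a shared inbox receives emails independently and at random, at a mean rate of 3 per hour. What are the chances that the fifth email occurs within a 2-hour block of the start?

Over the interval, μ = 3 × 2 = 6 (a 2-hour block = 2 hours).
The fifth arrival falls in the interval iff at least 5 events occur there: P(S_5 ≤ t) = P(N ≥ 5) = 1 − P(N ≤ 4) ≈ 0.7149.

0.7149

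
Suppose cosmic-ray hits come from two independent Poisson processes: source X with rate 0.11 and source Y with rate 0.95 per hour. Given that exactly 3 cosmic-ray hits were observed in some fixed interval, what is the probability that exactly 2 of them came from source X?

Given the total, each event is independently from source X with probability p = λ_X/(λ_X+λ_Y) = 0.11/1.06 ≈ 0.1038.
So K ~ Binomial(3, 0.11/1.06): P(K = 2) = C(3,2) · (0.11/1.06)^2 · (0.95/1.06)^1 ≈ 0.0290.

0.0290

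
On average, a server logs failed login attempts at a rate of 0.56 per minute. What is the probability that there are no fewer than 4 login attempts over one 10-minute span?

Over the interval, μ = 0.56 × 10 = 5.6 (a 10-minute span = 10 minutes).
P(N ≥ 4) = 1 − P(N ≤ 3) = 1 − Σ_{j=0}^{3} e^(−μ) μ^j/j! ≈ 0.8094.

0.8094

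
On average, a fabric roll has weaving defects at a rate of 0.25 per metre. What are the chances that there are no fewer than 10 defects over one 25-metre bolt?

Over the interval, μ = 0.25 × 25 = 6.25 (a 25-metre bolt = 25 metres).
P(N ≥ 10) = 1 − P(N ≤ 9) = 1 − Σ_{j=0}^{9} e^(−μ) μ^j/j! ≈ 0.1022.

0.1022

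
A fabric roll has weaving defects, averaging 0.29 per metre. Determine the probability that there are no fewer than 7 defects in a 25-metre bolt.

Over the interval, μ = 0.29 × 25 = 7.25 (a 25-metre bolt = 25 metres).
P(N ≥ 7) = 1 − P(N ≤ 6) = 1 − Σ_{j=0}^{6} e^(−μ) μ^j/j! ≈ 0.5868.

0.5868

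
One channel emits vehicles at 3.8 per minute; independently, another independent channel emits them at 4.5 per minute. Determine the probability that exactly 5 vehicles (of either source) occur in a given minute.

Independent Poisson processes superpose: combined rate λ = 3.8 + 4.5 = 8.3 per minute.
So μ = 8.3.
P(N = 5) = e^(−8.3) · 8.3^5/5! ≈ 0.0816.

0.0816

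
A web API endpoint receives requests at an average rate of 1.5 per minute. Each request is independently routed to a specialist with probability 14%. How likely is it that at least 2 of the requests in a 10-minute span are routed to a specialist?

0.6204

Thinning: the requests that are routed to a specialist themselves form a Poisson process with rate 0.14 × 1.5 = 0.21 per minute.
Over the interval, μ = 0.21 × 10 = 2.1 (a 10-minute span = 10 minutes).
P(N ≥ 2) = 1 − P(N ≤ 1) ≈ 0.6204.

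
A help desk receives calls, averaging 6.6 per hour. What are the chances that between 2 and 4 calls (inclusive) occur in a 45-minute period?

Over the interval, μ = 6.6 × 0.75 = 4.95 (a 45-minute period = 0.75 hours).
P(2 ≤ N ≤ 4) = Σ_{j=2}^{4} e^(−4.95) · 4.95^j/j! ≈ 0.4072.

0.4072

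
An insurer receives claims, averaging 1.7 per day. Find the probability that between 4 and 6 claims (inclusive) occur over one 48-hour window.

0.3838

Over the interval, μ = 1.7 × 2 = 3.4 (a 48-hour window = 2 days).
P(4 ≤ N ≤ 6) = Σ_{j=4}^{6} e^(−3.4) · 3.4^j/j! ≈ 0.3838.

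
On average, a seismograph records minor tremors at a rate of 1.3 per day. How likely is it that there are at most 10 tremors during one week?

Over the interval, μ = 1.3 × 7 = 9.1 (a week = 7 days).
P(N ≤ 10) = Σ_{j=0}^{10} e^(−μ) μ^j/j! ≈ 0.6941.

0.6941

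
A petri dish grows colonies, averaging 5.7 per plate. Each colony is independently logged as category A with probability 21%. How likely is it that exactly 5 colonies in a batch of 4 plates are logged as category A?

0.1747

Thinning: the colonies that are logged as category A themselves form a Poisson process with rate 0.21 × 5.7 = 1.197 per plate.
Over the interval, μ = 1.197 × 4 = 4.788 (a batch of 4 plates = 4 plates).
P(N = 5) = e^(−4.788) · 4.788^5/5! ≈ 0.1747.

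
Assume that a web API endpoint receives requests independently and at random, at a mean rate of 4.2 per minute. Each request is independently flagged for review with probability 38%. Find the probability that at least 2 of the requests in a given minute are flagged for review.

0.4738

Thinning: the requests that are flagged for review themselves form a Poisson process with rate 0.38 × 4.2 = 1.596 per minute.
So μ = 1.596.
P(N ≥ 2) = 1 − P(N ≤ 1) ≈ 0.4738.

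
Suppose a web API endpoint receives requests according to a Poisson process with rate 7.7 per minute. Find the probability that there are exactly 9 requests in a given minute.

With mean μ = 7.7 per minute,
P(N = 9) = e^(−μ) μ^9/9! = e^(−7.7) · 7.7^9/362880 ≈ 0.1187.

0.1187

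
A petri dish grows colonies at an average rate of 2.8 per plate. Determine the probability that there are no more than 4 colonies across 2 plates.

Over the interval, μ = 2.8 × 2 = 5.6 (2 plates).
P(N ≤ 4) = Σ_{j=0}^{4} e^(−μ) μ^j/j! ≈ 0.3422.

0.3422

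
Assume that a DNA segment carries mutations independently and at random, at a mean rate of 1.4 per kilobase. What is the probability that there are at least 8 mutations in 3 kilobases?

0.0639

Over the interval, μ = 1.4 × 3 = 4.2 (3 kilobases).
P(N ≥ 8) = 1 − P(N ≤ 7) = 1 − Σ_{j=0}^{7} e^(−μ) μ^j/j! ≈ 0.0639.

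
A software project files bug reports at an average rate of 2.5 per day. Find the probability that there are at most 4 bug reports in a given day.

With mean μ = 2.5 per day,
P(N ≤ 4) = Σ_{j=0}^{4} e^(−μ) μ^j/j! ≈ 0.8912.

0.8912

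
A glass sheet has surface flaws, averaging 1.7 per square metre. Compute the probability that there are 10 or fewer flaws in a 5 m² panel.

Over the interval, μ = 1.7 × 5 = 8.5 (a 5 m² panel = 5 square metres).
P(N ≤ 10) = Σ_{j=0}^{10} e^(−μ) μ^j/j! ≈ 0.7634.

0.7634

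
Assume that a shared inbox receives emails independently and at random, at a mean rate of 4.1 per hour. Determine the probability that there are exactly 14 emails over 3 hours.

Over the interval, μ = 4.1 × 3 = 12.3 (3 hours).
P(N = 14) = e^(−μ) μ^14/14! = e^(−12.3) · 12.3^14/87178291200 ≈ 0.0947.

0.0947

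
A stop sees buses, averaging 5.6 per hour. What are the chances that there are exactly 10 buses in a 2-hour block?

0.1170

Over the interval, μ = 5.6 × 2 = 11.2 (a 2-hour block = 2 hours).
P(N = 10) = e^(−μ) μ^10/10! = e^(−11.2) · 11.2^10/3628800 ≈ 0.1170.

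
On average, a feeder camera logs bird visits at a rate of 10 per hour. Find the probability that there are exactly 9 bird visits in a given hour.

0.1251

With mean μ = 10 per hour,
P(N = 9) = e^(−μ) μ^9/9! = e^(−10) · 10^9/362880 ≈ 0.1251.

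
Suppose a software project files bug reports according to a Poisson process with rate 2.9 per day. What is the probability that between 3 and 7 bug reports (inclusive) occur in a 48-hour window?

0.6995

Over the interval, μ = 2.9 × 2 = 5.8 (a 48-hour window = 2 days).
P(3 ≤ N ≤ 7) = Σ_{j=3}^{7} e^(−5.8) · 5.8^j/j! ≈ 0.6995.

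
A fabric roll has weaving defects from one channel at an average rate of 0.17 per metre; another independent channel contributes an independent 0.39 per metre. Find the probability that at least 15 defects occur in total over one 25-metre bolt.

Independent Poisson processes superpose: combined rate λ = 0.17 + 0.39 = 0.56 per metre.
Over the interval, μ = 0.56 × 25 = 14 (a 25-metre bolt = 25 metres).
P(N ≥ 15) = 1 − P(N ≤ 14) ≈ 0.4296.

0.4296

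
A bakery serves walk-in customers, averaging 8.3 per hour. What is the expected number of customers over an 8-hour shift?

E[N] = λt = 8.3 × 8 = 66.4 (an 8-hour shift = 8 hours).

66.4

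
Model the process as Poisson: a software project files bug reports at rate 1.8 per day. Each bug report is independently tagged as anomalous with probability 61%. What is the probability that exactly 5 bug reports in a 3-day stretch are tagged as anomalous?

0.1199

Thinning: the bug reports that are tagged as anomalous themselves form a Poisson process with rate 0.61 × 1.8 = 1.098 per day.
Over the interval, μ = 1.098 × 3 = 3.294 (a 3-day stretch = 3 days).
P(N = 5) = e^(−3.294) · 3.294^5/5! ≈ 0.1199.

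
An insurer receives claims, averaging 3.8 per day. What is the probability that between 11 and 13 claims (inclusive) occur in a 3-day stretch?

Over the interval, μ = 3.8 × 3 = 11.4 (a 3-day stretch = 3 days).
P(11 ≤ N ≤ 13) = Σ_{j=11}^{13} e^(−11.4) · 11.4^j/j! ≈ 0.3299.

0.3299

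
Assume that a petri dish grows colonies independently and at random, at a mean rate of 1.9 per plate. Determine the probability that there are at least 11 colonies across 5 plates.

0.3547

Over the interval, μ = 1.9 × 5 = 9.5 (5 plates).
P(N ≥ 11) = 1 − P(N ≤ 10) = 1 − Σ_{j=0}^{10} e^(−μ) μ^j/j! ≈ 0.3547.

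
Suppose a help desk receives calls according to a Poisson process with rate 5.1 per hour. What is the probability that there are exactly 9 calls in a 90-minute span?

Over the interval, μ = 5.1 × 1.5 = 7.65 (a 90-minute span = 1.5 hours).
P(N = 9) = e^(−μ) μ^9/9! = e^(−7.65) · 7.65^9/362880 ≈ 0.1177.

0.1177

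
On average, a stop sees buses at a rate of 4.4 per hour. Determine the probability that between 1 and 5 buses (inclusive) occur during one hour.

With mean μ = 4.4 per hour,
P(1 ≤ N ≤ 5) = Σ_{j=1}^{5} e^(−4.4) · 4.4^j/j! ≈ 0.7076.

0.7076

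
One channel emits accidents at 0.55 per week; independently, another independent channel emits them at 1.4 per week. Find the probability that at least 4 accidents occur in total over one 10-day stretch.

0.3049

Independent Poisson processes superpose: combined rate λ = 0.55 + 1.4 = 1.95 per week.
Over the interval, μ = 1.95 × 10/7 ≈ 2.78571 (a 10-day stretch = 10/7 weeks).
P(N ≥ 4) = 1 − P(N ≤ 3) ≈ 0.3049.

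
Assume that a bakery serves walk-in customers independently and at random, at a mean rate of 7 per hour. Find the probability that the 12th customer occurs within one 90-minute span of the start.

Over the interval, μ = 7 × 1.5 = 10.5 (a 90-minute span = 1.5 hours).
The 12th arrival falls in the interval iff at least 12 events occur there: P(S_12 ≤ t) = P(N ≥ 12) = 1 − P(N ≤ 11) ≈ 0.3613.

0.3613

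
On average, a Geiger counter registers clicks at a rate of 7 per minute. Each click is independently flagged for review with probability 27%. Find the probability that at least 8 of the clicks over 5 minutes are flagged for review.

0.7261

Thinning: the clicks that are flagged for review themselves form a Poisson process with rate 0.27 × 7 = 1.89 per minute.
Over the interval, μ = 1.89 × 5 = 9.45 (5 minutes).
P(N ≥ 8) = 1 − P(N ≤ 7) ≈ 0.7261.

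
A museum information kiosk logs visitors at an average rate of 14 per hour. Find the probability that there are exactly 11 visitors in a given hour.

0.0844

With mean μ = 14 per hour,
P(N = 11) = e^(−μ) μ^11/11! = e^(−14) · 14^11/39916800 ≈ 0.0844.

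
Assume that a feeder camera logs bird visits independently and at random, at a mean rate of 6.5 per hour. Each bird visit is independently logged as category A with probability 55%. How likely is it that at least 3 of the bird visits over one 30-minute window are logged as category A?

0.2660

Thinning: the bird visits that are logged as category A themselves form a Poisson process with rate 0.55 × 6.5 = 3.575 per hour.
Over the interval, μ = 3.575 × 0.5 = 1.7875 (a 30-minute window = 0.5 hours).
P(N ≥ 3) = 1 − P(N ≤ 2) ≈ 0.2660.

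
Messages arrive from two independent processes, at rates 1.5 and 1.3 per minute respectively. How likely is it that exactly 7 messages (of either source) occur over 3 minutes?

Independent Poisson processes superpose: combined rate λ = 1.5 + 1.3 = 2.8 per minute.
Over the interval, μ = 2.8 × 3 = 8.4 (3 minutes).
P(N = 7) = e^(−8.4) · 8.4^7/7! ≈ 0.1317.

0.1317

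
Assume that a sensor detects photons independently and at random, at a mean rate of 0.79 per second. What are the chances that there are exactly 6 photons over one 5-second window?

0.1016

Over the interval, μ = 0.79 × 5 = 3.95 (a 5-second window = 5 seconds).
P(N = 6) = e^(−μ) μ^6/6! = e^(−3.95) · 3.95^6/720 ≈ 0.1016.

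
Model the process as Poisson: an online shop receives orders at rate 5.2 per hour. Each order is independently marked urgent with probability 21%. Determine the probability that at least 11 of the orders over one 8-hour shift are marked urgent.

0.2632

Thinning: the orders that are marked urgent themselves form a Poisson process with rate 0.21 × 5.2 = 1.092 per hour.
Over the interval, μ = 1.092 × 8 = 8.736 (an 8-hour shift = 8 hours).
P(N ≥ 11) = 1 − P(N ≤ 10) ≈ 0.2632.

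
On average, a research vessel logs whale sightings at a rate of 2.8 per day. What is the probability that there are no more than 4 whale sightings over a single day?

With mean μ = 2.8 per day,
P(N ≤ 4) = Σ_{j=0}^{4} e^(−μ) μ^j/j! ≈ 0.8477.

0.8477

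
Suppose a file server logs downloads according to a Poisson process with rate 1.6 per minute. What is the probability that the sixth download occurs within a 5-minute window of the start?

0.8088

Over the interval, μ = 1.6 × 5 = 8 (a 5-minute window = 5 minutes).
The sixth arrival falls in the interval iff at least 6 events occur there: P(S_6 ≤ t) = P(N ≥ 6) = 1 − P(N ≤ 5) ≈ 0.8088.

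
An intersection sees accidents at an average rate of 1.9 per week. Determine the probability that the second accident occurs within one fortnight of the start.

Over the interval, μ = 1.9 × 2 = 3.8 (a fortnight = 2 weeks).
The second arrival falls in the interval iff at least 2 events occur there: P(S_2 ≤ t) = P(N ≥ 2) = 1 − P(N ≤ 1) ≈ 0.8926.

0.8926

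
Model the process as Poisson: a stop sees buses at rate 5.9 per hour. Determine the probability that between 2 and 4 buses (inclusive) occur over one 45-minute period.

0.4814

Over the interval, μ = 5.9 × 0.75 = 4.425 (a 45-minute period = 0.75 hours).
P(2 ≤ N ≤ 4) = Σ_{j=2}^{4} e^(−4.425) · 4.425^j/j! ≈ 0.4814.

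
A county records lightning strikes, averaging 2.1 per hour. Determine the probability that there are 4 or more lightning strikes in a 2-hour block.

Over the interval, μ = 2.1 × 2 = 4.2 (a 2-hour block = 2 hours).
P(N ≥ 4) = 1 − P(N ≤ 3) = 1 − Σ_{j=0}^{3} e^(−μ) μ^j/j! ≈ 0.6046.

0.6046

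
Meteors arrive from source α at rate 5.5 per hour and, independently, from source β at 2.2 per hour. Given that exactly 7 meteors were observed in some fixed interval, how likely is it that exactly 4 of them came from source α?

Given the total, each event is independently from source α with probability p = λ_α/(λ_α+λ_β) = 5.5/7.7 ≈ 0.7143.
So K ~ Binomial(7, 5.5/7.7): P(K = 4) = C(7,4) · (5.5/7.7)^4 · (2.2/7.7)^3 ≈ 0.2125.

0.2125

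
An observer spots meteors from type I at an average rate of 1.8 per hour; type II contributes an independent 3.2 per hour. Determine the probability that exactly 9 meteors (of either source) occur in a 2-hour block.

Independent Poisson processes superpose: combined rate λ = 1.8 + 3.2 = 5 per hour.
Over the interval, μ = 5 × 2 = 10 (a 2-hour block = 2 hours).
P(N = 9) = e^(−10) · 10^9/9! ≈ 0.1251.

0.1251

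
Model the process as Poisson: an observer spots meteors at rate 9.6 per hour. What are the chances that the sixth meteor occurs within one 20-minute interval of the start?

0.1054

Over the interval, μ = 9.6 × 1/3 = 3.2 (a 20-minute interval = 1/3 hours).
The sixth arrival falls in the interval iff at least 6 events occur there: P(S_6 ≤ t) = P(N ≥ 6) = 1 − P(N ≤ 5) ≈ 0.1054.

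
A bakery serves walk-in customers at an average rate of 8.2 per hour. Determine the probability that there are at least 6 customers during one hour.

0.8264

With mean μ = 8.2 per hour,
P(N ≥ 6) = 1 − P(N ≤ 5) = 1 − Σ_{j=0}^{5} e^(−μ) μ^j/j! ≈ 0.8264.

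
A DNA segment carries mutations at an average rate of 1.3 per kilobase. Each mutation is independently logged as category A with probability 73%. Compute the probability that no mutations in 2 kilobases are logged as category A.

Thinning: the mutations that are logged as category A themselves form a Poisson process with rate 0.73 × 1.3 = 0.949 per kilobase.
Over the interval, μ = 0.949 × 2 = 1.898 (2 kilobases).
P(N = 0) = e^(−1.898) · 1.898^0/0! ≈ 0.1499.

0.1499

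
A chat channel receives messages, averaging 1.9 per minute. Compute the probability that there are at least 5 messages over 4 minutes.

0.8751

Over the interval, μ = 1.9 × 4 = 7.6 (4 minutes).
P(N ≥ 5) = 1 − P(N ≤ 4) = 1 − Σ_{j=0}^{4} e^(−μ) μ^j/j! ≈ 0.8751.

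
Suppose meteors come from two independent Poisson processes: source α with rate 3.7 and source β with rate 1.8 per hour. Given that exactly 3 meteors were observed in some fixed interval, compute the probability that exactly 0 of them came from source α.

0.0351

Given the total, each event is independently from source α with probability p = λ_α/(λ_α+λ_β) = 3.7/5.5 ≈ 0.6727.
So K ~ Binomial(3, 3.7/5.5): P(K = 0) = C(3,0) · (3.7/5.5)^0 · (1.8/5.5)^3 ≈ 0.0351.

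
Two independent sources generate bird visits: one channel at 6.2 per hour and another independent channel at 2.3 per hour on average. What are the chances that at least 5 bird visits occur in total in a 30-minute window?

Independent Poisson processes superpose: combined rate λ = 6.2 + 2.3 = 8.5 per hour.
Over the interval, μ = 8.5 × 0.5 = 4.25 (a 30-minute window = 0.5 hours).
P(N ≥ 5) = 1 − P(N ≤ 4) ≈ 0.4199.

0.4199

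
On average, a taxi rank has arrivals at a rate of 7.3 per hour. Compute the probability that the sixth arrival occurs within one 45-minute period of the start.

0.4668

Over the interval, μ = 7.3 × 0.75 = 5.475 (a 45-minute period = 0.75 hours).
The sixth arrival falls in the interval iff at least 6 events occur there: P(S_6 ≤ t) = P(N ≥ 6) = 1 − P(N ≤ 5) ≈ 0.4668.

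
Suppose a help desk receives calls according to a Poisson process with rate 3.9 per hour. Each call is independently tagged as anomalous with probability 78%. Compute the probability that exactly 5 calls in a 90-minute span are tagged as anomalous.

Thinning: the calls that are tagged as anomalous themselves form a Poisson process with rate 0.78 × 3.9 = 3.042 per hour.
Over the interval, μ = 3.042 × 1.5 = 4.563 (a 90-minute span = 1.5 hours).
P(N = 5) = e^(−4.563) · 4.563^5/5! ≈ 0.1719.

0.1719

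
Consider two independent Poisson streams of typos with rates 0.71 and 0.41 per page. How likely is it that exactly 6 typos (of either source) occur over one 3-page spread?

Independent Poisson processes superpose: combined rate λ = 0.71 + 0.41 = 1.12 per page.
Over the interval, μ = 1.12 × 3 = 3.36 (a 3-page spread = 3 pages).
P(N = 6) = e^(−3.36) · 3.36^6/6! ≈ 0.0694.

0.0694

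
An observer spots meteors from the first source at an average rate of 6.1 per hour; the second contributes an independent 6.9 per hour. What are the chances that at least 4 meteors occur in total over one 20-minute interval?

Independent Poisson processes superpose: combined rate λ = 6.1 + 6.9 = 13 per hour.
Over the interval, μ = 13 × 1/3 ≈ 4.33333 (a 20-minute interval = 1/3 hours).
P(N ≥ 4) = 1 − P(N ≤ 3) ≈ 0.6288.

0.6288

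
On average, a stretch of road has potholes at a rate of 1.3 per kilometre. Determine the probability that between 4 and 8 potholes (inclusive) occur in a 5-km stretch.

Over the interval, μ = 1.3 × 5 = 6.5 (a 5-km stretch = 5 kilometres).
P(4 ≤ N ≤ 8) = Σ_{j=4}^{8} e^(−6.5) · 6.5^j/j! ≈ 0.6797.

0.6797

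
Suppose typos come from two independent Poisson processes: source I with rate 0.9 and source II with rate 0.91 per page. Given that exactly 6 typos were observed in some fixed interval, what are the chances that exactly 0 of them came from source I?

0.0162

Given the total, each event is independently from source I with probability p = λ_I/(λ_I+λ_II) = 0.9/1.81 ≈ 0.4972.
So K ~ Binomial(6, 0.9/1.81): P(K = 0) = C(6,0) · (0.9/1.81)^0 · (0.91/1.81)^6 ≈ 0.0162.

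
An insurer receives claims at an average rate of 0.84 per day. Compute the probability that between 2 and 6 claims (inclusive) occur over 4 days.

Over the interval, μ = 0.84 × 4 = 3.36 (4 days).
P(2 ≤ N ≤ 6) = Σ_{j=2}^{6} e^(−3.36) · 3.36^j/j! ≈ 0.7935.

0.7935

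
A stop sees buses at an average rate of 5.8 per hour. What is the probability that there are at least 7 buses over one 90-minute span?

Over the interval, μ = 5.8 × 1.5 = 8.7 (a 90-minute span = 1.5 hours).
P(N ≥ 7) = 1 − P(N ≤ 6) = 1 − Σ_{j=0}^{6} e^(−μ) μ^j/j! ≈ 0.7645.

0.7645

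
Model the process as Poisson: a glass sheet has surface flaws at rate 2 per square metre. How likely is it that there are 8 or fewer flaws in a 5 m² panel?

Over the interval, μ = 2 × 5 = 10 (a 5 m² panel = 5 square metres).
P(N ≤ 8) = Σ_{j=0}^{8} e^(−μ) μ^j/j! ≈ 0.3328.

0.3328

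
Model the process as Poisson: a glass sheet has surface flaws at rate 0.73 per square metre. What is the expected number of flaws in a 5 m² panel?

3.65

E[N] = λt = 0.73 × 5 = 3.65 (a 5 m² panel = 5 square metres).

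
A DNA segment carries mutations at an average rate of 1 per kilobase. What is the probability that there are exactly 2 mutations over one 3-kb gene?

0.2240

Over the interval, μ = 1 × 3 = 3 (a 3-kb gene = 3 kilobases).
P(N = 2) = e^(−μ) μ^2/2! = e^(−3) · 3^2/2 ≈ 0.2240.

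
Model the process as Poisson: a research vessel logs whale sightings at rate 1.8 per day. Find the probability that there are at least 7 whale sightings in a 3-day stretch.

0.2983

Over the interval, μ = 1.8 × 3 = 5.4 (a 3-day stretch = 3 days).
P(N ≥ 7) = 1 − P(N ≤ 6) = 1 − Σ_{j=0}^{6} e^(−μ) μ^j/j! ≈ 0.2983.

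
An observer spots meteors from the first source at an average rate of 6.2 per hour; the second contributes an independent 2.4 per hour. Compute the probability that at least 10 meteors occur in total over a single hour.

0.3600

Independent Poisson processes superpose: combined rate λ = 6.2 + 2.4 = 8.6 per hour.
So μ = 8.6.
P(N ≥ 10) = 1 − P(N ≤ 9) ≈ 0.3600.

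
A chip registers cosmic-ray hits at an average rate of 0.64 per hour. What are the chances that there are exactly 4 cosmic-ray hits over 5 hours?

Over the interval, μ = 0.64 × 5 = 3.2 (5 hours).
P(N = 4) = e^(−μ) μ^4/4! = e^(−3.2) · 3.2^4/24 ≈ 0.1781.

0.1781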